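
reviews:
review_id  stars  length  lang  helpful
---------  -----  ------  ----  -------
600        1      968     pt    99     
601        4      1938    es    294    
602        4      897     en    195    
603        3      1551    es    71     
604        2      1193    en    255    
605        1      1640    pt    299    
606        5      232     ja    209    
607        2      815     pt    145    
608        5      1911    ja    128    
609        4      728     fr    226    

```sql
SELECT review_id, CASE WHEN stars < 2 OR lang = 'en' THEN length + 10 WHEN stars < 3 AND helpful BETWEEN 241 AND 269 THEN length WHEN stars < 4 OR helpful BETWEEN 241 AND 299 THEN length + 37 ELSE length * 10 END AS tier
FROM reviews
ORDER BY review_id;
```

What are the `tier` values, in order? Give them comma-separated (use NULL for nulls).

978, 1975, 907, 1588, 1203, 1650, 2320, 852, 19110, 7280

review_id=600: stars < 2 OR lang = 'en' → 978
review_id=601: stars < 4 OR helpful BETWEEN 241 AND 299 → 1975
review_id=602: stars < 2 OR lang = 'en' → 907
review_id=603: stars < 4 OR helpful BETWEEN 241 AND 299 → 1588
review_id=604: stars < 2 OR lang = 'en' → 1203
review_id=605: stars < 2 OR lang = 'en' → 1650
review_id=606: ELSE → 2320
review_id=607: stars < 4 OR helpful BETWEEN 241 AND 299 → 852
review_id=608: ELSE → 19110
review_id=609: ELSE → 7280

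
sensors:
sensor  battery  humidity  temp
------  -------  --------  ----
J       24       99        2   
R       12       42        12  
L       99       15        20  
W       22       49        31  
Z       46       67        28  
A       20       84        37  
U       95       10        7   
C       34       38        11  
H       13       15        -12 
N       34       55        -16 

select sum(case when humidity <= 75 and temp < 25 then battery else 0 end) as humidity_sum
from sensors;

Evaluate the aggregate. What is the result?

287

sensor=J: ✗
sensor=R: ✓ → 12
sensor=L: ✓ → 99
sensor=W: ✗
sensor=Z: ✗
sensor=A: ✗
sensor=U: ✓ → 95
sensor=C: ✓ → 34
sensor=H: ✓ → 13
sensor=N: ✓ → 34
humidity_sum = 12 + 99 + 95 + 34 + 13 + 34 = 287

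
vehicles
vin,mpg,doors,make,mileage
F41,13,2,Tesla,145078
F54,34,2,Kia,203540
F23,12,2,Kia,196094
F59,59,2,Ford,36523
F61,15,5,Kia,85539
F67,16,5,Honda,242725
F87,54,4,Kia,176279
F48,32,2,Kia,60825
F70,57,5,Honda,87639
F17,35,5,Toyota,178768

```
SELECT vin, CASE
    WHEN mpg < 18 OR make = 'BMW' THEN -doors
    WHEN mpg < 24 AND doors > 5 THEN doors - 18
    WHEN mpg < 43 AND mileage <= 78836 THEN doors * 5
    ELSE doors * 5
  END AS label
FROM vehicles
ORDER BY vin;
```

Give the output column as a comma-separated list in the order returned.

vin=F17: ELSE → 25
vin=F23: mpg < 18 OR make = 'BMW' → -2
vin=F41: mpg < 18 OR make = 'BMW' → -2
vin=F48: mpg < 43 AND mileage <= 78836 → 10
vin=F54: ELSE → 10
vin=F59: ELSE → 10
vin=F61: mpg < 18 OR make = 'BMW' → -5
vin=F67: mpg < 18 OR make = 'BMW' → -5
vin=F70: ELSE → 25
vin=F87: ELSE → 20

25, -2, -2, 10, 10, 10, -5, -5, 25, 20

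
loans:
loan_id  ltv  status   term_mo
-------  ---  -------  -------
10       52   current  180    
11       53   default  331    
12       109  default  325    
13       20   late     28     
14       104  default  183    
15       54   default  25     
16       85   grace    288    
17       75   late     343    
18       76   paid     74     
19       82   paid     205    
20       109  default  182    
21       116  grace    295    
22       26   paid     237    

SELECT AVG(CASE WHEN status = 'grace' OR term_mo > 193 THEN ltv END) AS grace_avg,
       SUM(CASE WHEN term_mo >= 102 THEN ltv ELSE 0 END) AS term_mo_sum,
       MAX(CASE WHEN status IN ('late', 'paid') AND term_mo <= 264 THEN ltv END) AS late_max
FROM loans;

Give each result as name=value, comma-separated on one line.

grace_avg=78, term_mo_sum=811, late_max=82

[grace_avg: status = 'grace' OR term_mo > 193]
loan_id=10: ✗
loan_id=11: ✓ → 53
loan_id=12: ✓ → 109
loan_id=13: ✗
loan_id=14: ✗
loan_id=15: ✗
loan_id=16: ✓ → 85
loan_id=17: ✓ → 75
loan_id=18: ✗
loan_id=19: ✓ → 82
loan_id=20: ✗
loan_id=21: ✓ → 116
loan_id=22: ✓ → 26
grace_avg = (53 + 109 + 85 + 75 + 82 + 116 + 26) / 7 = 78
—
[term_mo_sum: term_mo >= 102]
loan_id=10: ✓ → 52
loan_id=11: ✓ → 53
loan_id=12: ✓ → 109
loan_id=13: ✗
loan_id=14: ✓ → 104
loan_id=15: ✗
loan_id=16: ✓ → 85
loan_id=17: ✓ → 75
loan_id=18: ✗
loan_id=19: ✓ → 82
loan_id=20: ✓ → 109
loan_id=21: ✓ → 116
loan_id=22: ✓ → 26
term_mo_sum = 52 + 53 + 109 + 104 + 85 + 75 + 82 + 109 + 116 + 26 = 811
—
[late_max: status IN ('late', 'paid') AND term_mo <= 264]
loan_id=10: ✗
loan_id=11: ✗
loan_id=12: ✗
loan_id=13: ✓ → 20
loan_id=14: ✗
loan_id=15: ✗
loan_id=16: ✗
loan_id=17: ✗
loan_id=18: ✓ → 76
loan_id=19: ✓ → 82
loan_id=20: ✗
loan_id=21: ✗
loan_id=22: ✓ → 26
late_max = MAX(20, 76, 82, 26) = 82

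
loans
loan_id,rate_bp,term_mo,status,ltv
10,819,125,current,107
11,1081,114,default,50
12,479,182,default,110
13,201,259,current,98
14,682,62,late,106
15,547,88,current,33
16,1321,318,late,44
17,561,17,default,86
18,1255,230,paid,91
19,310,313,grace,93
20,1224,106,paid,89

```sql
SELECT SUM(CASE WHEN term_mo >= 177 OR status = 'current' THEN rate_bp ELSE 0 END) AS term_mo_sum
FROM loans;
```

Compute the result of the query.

loan_id=10: ✓ → 819
loan_id=11: ✗
loan_id=12: ✓ → 479
loan_id=13: ✓ → 201
loan_id=14: ✗
loan_id=15: ✓ → 547
loan_id=16: ✓ → 1321
loan_id=17: ✗
loan_id=18: ✓ → 1255
loan_id=19: ✓ → 310
loan_id=20: ✗
term_mo_sum = 819 + 479 + 201 + 547 + 1321 + 1255 + 310 = 4932

4932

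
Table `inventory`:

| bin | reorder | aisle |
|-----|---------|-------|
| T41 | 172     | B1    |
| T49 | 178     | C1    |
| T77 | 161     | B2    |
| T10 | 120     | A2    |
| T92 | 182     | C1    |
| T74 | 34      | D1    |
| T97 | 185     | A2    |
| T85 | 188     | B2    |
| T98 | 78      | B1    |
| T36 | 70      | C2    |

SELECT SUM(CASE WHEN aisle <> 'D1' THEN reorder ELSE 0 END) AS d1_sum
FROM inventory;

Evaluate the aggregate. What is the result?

bin=T41: ✓ → 172
bin=T49: ✓ → 178
bin=T77: ✓ → 161
bin=T10: ✓ → 120
bin=T92: ✓ → 182
bin=T74: ✗
bin=T97: ✓ → 185
bin=T85: ✓ → 188
bin=T98: ✓ → 78
bin=T36: ✓ → 70
d1_sum = 172 + 178 + 161 + 120 + 182 + 185 + 188 + 78 + 70 = 1334

1334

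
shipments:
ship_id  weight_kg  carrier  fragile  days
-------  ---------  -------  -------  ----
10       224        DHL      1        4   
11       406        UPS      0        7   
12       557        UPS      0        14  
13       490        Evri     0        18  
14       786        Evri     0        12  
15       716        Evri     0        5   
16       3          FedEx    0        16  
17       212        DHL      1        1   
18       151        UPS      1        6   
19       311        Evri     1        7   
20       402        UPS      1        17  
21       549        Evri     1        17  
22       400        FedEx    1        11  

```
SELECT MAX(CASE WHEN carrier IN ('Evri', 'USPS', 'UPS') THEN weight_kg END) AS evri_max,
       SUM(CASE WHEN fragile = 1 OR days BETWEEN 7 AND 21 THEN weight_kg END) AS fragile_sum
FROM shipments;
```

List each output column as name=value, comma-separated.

[evri_max: carrier IN ('Evri', 'USPS', 'UPS')]
ship_id=10: ✗
ship_id=11: ✓ → 406
ship_id=12: ✓ → 557
ship_id=13: ✓ → 490
ship_id=14: ✓ → 786
ship_id=15: ✓ → 716
ship_id=16: ✗
ship_id=17: ✗
ship_id=18: ✓ → 151
ship_id=19: ✓ → 311
ship_id=20: ✓ → 402
ship_id=21: ✓ → 549
ship_id=22: ✗
evri_max = MAX(406, 557, 490, 786, 716, 151, 311, 402, 549) = 786
—
[fragile_sum: fragile = 1 OR days BETWEEN 7 AND 21]
ship_id=10: ✓ → 224
ship_id=11: ✓ → 406
ship_id=12: ✓ → 557
ship_id=13: ✓ → 490
ship_id=14: ✓ → 786
ship_id=15: ✗
ship_id=16: ✓ → 3
ship_id=17: ✓ → 212
ship_id=18: ✓ → 151
ship_id=19: ✓ → 311
ship_id=20: ✓ → 402
ship_id=21: ✓ → 549
ship_id=22: ✓ → 400
fragile_sum = 224 + 406 + 557 + 490 + 786 + 3 + 212 + 151 + 311 + 402 + 549 + 400 = 4491

evri_max=786, fragile_sum=4491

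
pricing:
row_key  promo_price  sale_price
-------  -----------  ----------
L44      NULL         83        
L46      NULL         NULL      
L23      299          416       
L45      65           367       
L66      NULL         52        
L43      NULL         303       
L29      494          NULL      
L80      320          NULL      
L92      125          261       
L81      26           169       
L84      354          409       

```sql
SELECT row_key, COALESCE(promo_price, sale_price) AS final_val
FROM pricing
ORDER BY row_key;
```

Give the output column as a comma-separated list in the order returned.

row_key=L23: promo_price=299 → 299
row_key=L29: promo_price=494 → 494
row_key=L43: promo_price=NULL, sale_price=303 → 303
row_key=L44: promo_price=NULL, sale_price=83 → 83
row_key=L45: promo_price=65 → 65
row_key=L46: promo_price=NULL, sale_price=NULL (all NULL) → NULL
row_key=L66: promo_price=NULL, sale_price=52 → 52
row_key=L80: promo_price=320 → 320
row_key=L81: promo_price=26 → 26
row_key=L84: promo_price=354 → 354
row_key=L92: promo_price=125 → 125

299, 494, 303, 83, 65, NULL, 52, 320, 26, 354, 125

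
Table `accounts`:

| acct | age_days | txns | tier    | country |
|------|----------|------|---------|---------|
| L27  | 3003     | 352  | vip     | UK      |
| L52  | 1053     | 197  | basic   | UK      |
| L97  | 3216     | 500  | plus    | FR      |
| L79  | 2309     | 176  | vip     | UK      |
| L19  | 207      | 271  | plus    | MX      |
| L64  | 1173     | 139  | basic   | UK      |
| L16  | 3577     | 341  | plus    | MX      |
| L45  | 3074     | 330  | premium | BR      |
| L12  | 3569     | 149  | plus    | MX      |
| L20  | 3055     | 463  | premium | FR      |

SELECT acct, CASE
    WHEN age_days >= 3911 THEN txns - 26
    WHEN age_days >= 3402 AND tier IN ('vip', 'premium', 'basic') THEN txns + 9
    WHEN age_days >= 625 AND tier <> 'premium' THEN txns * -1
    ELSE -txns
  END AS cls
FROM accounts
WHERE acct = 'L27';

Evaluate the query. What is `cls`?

-352

acct = L27: age_days=3003, txns=352, tier=vip, country=UK.
age_days >= 3911 → false
age_days >= 3402 AND tier IN ('vip', 'premium', 'basic') → false
age_days >= 625 AND tier <> 'premium' → true → -352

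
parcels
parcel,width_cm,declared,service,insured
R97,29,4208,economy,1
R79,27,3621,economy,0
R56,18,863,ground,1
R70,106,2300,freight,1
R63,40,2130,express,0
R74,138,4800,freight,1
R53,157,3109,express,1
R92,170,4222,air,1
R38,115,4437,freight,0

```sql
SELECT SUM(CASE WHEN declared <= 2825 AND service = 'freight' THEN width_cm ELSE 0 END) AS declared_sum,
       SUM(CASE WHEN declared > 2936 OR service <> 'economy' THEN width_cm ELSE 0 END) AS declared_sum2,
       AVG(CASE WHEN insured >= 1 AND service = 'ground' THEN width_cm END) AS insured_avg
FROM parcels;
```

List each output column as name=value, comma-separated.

declared_sum=106, declared_sum2=800, insured_avg=18

[declared_sum: declared <= 2825 AND service = 'freight']
parcel=R97: ✗
parcel=R79: ✗
parcel=R56: ✗
parcel=R70: ✓ → 106
parcel=R63: ✗
parcel=R74: ✗
parcel=R53: ✗
parcel=R92: ✗
parcel=R38: ✗
declared_sum = 106
—
[declared_sum2: declared > 2936 OR service <> 'economy']
parcel=R97: ✓ → 29
parcel=R79: ✓ → 27
parcel=R56: ✓ → 18
parcel=R70: ✓ → 106
parcel=R63: ✓ → 40
parcel=R74: ✓ → 138
parcel=R53: ✓ → 157
parcel=R92: ✓ → 170
parcel=R38: ✓ → 115
declared_sum2 = 29 + 27 + 18 + 106 + 40 + 138 + 157 + 170 + 115 = 800
—
[insured_avg: insured >= 1 AND service = 'ground']
parcel=R97: ✗
parcel=R79: ✗
parcel=R56: ✓ → 18
parcel=R70: ✗
parcel=R63: ✗
parcel=R74: ✗
parcel=R53: ✗
parcel=R92: ✗
parcel=R38: ✗
insured_avg = 18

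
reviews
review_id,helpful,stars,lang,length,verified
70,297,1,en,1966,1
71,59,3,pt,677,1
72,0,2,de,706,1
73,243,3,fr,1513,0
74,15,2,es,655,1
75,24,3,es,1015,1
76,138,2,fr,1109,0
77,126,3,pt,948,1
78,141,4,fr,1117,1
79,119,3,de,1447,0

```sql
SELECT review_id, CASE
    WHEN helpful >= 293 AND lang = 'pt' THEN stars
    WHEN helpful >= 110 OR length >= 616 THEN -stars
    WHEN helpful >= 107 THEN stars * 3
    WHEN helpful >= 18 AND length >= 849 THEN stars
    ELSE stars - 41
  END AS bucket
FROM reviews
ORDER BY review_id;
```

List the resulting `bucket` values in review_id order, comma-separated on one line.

-1, -3, -2, -3, -2, -3, -2, -3, -4, -3

review_id=70: helpful >= 110 OR length >= 616 → -1
review_id=71: helpful >= 110 OR length >= 616 → -3
review_id=72: helpful >= 110 OR length >= 616 → -2
review_id=73: helpful >= 110 OR length >= 616 → -3
review_id=74: helpful >= 110 OR length >= 616 → -2
review_id=75: helpful >= 110 OR length >= 616 → -3
review_id=76: helpful >= 110 OR length >= 616 → -2
review_id=77: helpful >= 110 OR length >= 616 → -3
review_id=78: helpful >= 110 OR length >= 616 → -4
review_id=79: helpful >= 110 OR length >= 616 → -3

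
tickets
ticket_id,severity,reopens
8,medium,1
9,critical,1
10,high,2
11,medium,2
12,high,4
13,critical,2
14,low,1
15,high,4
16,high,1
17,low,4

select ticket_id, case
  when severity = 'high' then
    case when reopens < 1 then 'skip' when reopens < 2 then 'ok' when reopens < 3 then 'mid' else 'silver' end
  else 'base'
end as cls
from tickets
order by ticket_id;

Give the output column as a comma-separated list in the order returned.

base, base, mid, base, silver, base, base, silver, ok, base

ticket_id=8: severity='medium' → outer ELSE → base
ticket_id=9: severity='critical' → outer ELSE → base
ticket_id=10: severity='high' → inner[reopens < 3] → mid
ticket_id=11: severity='medium' → outer ELSE → base
ticket_id=12: severity='high' → inner[ELSE] → silver
ticket_id=13: severity='critical' → outer ELSE → base
ticket_id=14: severity='low' → outer ELSE → base
ticket_id=15: severity='high' → inner[ELSE] → silver
ticket_id=16: severity='high' → inner[reopens < 2] → ok
ticket_id=17: severity='low' → outer ELSE → base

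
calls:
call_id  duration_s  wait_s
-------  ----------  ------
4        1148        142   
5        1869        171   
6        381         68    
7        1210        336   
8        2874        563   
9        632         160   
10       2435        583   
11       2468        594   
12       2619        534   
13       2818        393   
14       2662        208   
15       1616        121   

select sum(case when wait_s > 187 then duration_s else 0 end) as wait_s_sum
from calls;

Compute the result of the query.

17086

call_id=4: ✗
call_id=5: ✗
call_id=6: ✗
call_id=7: ✓ → 1210
call_id=8: ✓ → 2874
call_id=9: ✗
call_id=10: ✓ → 2435
call_id=11: ✓ → 2468
call_id=12: ✓ → 2619
call_id=13: ✓ → 2818
call_id=14: ✓ → 2662
call_id=15: ✗
wait_s_sum = 1210 + 2874 + 2435 + 2468 + 2619 + 2818 + 2662 = 17086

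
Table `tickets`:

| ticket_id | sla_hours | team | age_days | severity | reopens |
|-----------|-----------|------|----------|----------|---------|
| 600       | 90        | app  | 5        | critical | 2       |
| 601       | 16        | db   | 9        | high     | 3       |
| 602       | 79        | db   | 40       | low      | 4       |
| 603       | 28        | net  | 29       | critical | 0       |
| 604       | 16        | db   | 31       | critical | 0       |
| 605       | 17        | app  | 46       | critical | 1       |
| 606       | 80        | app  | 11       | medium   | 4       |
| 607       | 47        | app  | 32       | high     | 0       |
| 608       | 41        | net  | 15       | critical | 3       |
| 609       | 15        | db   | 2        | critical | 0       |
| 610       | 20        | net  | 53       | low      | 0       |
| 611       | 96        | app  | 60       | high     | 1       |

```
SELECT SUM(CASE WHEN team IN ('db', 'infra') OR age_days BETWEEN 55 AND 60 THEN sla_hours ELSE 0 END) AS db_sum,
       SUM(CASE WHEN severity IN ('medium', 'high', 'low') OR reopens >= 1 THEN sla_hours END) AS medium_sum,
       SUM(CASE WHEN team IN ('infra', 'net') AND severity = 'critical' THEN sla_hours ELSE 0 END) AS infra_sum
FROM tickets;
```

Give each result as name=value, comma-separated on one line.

db_sum=222, medium_sum=486, infra_sum=69

[db_sum: team IN ('db', 'infra') OR age_days BETWEEN 55 AND 60]
ticket_id=600: ✗
ticket_id=601: ✓ → 16
ticket_id=602: ✓ → 79
ticket_id=603: ✗
ticket_id=604: ✓ → 16
ticket_id=605: ✗
ticket_id=606: ✗
ticket_id=607: ✗
ticket_id=608: ✗
ticket_id=609: ✓ → 15
ticket_id=610: ✗
ticket_id=611: ✓ → 96
db_sum = 16 + 79 + 16 + 15 + 96 = 222
—
[medium_sum: severity IN ('medium', 'high', 'low') OR reopens >= 1]
ticket_id=600: ✓ → 90
ticket_id=601: ✓ → 16
ticket_id=602: ✓ → 79
ticket_id=603: ✗
ticket_id=604: ✗
ticket_id=605: ✓ → 17
ticket_id=606: ✓ → 80
ticket_id=607: ✓ → 47
ticket_id=608: ✓ → 41
ticket_id=609: ✗
ticket_id=610: ✓ → 20
ticket_id=611: ✓ → 96
medium_sum = 90 + 16 + 79 + 17 + 80 + 47 + 41 + 20 + 96 = 486
—
[infra_sum: team IN ('infra', 'net') AND severity = 'critical']
ticket_id=600: ✗
ticket_id=601: ✗
ticket_id=602: ✗
ticket_id=603: ✓ → 28
ticket_id=604: ✗
ticket_id=605: ✗
ticket_id=606: ✗
ticket_id=607: ✗
ticket_id=608: ✓ → 41
ticket_id=609: ✗
ticket_id=610: ✗
ticket_id=611: ✗
infra_sum = 28 + 41 = 69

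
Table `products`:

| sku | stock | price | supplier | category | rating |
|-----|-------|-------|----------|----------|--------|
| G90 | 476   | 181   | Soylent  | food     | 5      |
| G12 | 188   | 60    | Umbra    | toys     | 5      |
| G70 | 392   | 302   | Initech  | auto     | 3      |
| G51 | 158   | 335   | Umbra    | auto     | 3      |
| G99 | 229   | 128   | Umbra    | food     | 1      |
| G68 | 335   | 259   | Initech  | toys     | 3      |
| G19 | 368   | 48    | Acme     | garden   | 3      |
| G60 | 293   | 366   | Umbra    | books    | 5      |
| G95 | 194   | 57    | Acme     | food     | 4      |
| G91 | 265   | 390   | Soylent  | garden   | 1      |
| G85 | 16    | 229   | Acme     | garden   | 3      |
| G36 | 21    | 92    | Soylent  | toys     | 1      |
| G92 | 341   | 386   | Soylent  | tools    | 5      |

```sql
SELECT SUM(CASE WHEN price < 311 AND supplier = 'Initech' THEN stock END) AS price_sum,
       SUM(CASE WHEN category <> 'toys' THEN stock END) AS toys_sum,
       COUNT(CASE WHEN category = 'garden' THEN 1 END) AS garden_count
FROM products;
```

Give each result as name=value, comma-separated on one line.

[price_sum: price < 311 AND supplier = 'Initech']
sku=G90: ✗
sku=G12: ✗
sku=G70: ✓ → 392
sku=G51: ✗
sku=G99: ✗
sku=G68: ✓ → 335
sku=G19: ✗
sku=G60: ✗
sku=G95: ✗
sku=G91: ✗
sku=G85: ✗
sku=G36: ✗
sku=G92: ✗
price_sum = 392 + 335 = 727
—
[toys_sum: category <> 'toys']
sku=G90: ✓ → 476
sku=G12: ✗
sku=G70: ✓ → 392
sku=G51: ✓ → 158
sku=G99: ✓ → 229
sku=G68: ✗
sku=G19: ✓ → 368
sku=G60: ✓ → 293
sku=G95: ✓ → 194
sku=G91: ✓ → 265
sku=G85: ✓ → 16
sku=G36: ✗
sku=G92: ✓ → 341
toys_sum = 476 + 392 + 158 + 229 + 368 + 293 + 194 + 265 + 16 + 341 = 2732
—
[garden_count: category = 'garden']
sku=G90: ✗
sku=G12: ✗
sku=G70: ✗
sku=G51: ✗
sku=G99: ✗
sku=G68: ✗
sku=G19: ✓ → 1
sku=G60: ✗
sku=G95: ✗
sku=G91: ✓ → 1
sku=G85: ✓ → 1
sku=G36: ✗
sku=G92: ✗
garden_count = COUNT(1, 1, 1) = 3

price_sum=727, toys_sum=2732, garden_count=3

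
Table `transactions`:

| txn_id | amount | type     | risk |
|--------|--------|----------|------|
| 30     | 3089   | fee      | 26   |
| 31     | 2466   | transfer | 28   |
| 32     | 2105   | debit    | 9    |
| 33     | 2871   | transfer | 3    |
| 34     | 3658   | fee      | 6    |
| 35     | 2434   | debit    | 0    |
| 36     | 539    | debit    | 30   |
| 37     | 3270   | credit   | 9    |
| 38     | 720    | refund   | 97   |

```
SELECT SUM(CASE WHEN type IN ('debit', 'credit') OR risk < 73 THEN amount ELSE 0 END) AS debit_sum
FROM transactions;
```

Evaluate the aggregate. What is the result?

20432

txn_id=30: ✓ → 3089
txn_id=31: ✓ → 2466
txn_id=32: ✓ → 2105
txn_id=33: ✓ → 2871
txn_id=34: ✓ → 3658
txn_id=35: ✓ → 2434
txn_id=36: ✓ → 539
txn_id=37: ✓ → 3270
txn_id=38: ✗
debit_sum = 3089 + 2466 + 2105 + 2871 + 3658 + 2434 + 539 + 3270 = 20432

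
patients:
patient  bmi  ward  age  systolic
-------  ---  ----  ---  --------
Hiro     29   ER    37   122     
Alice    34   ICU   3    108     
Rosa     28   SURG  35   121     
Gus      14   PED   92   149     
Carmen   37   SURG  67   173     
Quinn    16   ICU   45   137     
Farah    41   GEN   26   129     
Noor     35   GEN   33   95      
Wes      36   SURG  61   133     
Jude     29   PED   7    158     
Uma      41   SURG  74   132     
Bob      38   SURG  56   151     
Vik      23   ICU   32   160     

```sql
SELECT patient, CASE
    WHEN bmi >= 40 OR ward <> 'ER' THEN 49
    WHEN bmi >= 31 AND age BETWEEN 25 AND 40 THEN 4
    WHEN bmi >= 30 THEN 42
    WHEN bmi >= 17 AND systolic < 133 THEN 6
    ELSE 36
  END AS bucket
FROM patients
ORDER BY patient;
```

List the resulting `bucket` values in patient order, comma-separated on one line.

49, 49, 49, 49, 49, 6, 49, 49, 49, 49, 49, 49, 49

patient=Alice: bmi >= 40 OR ward <> 'ER' → 49
patient=Bob: bmi >= 40 OR ward <> 'ER' → 49
patient=Carmen: bmi >= 40 OR ward <> 'ER' → 49
patient=Farah: bmi >= 40 OR ward <> 'ER' → 49
patient=Gus: bmi >= 40 OR ward <> 'ER' → 49
patient=Hiro: bmi >= 17 AND systolic < 133 → 6
patient=Jude: bmi >= 40 OR ward <> 'ER' → 49
patient=Noor: bmi >= 40 OR ward <> 'ER' → 49
patient=Quinn: bmi >= 40 OR ward <> 'ER' → 49
patient=Rosa: bmi >= 40 OR ward <> 'ER' → 49
patient=Uma: bmi >= 40 OR ward <> 'ER' → 49
patient=Vik: bmi >= 40 OR ward <> 'ER' → 49
patient=Wes: bmi >= 40 OR ward <> 'ER' → 49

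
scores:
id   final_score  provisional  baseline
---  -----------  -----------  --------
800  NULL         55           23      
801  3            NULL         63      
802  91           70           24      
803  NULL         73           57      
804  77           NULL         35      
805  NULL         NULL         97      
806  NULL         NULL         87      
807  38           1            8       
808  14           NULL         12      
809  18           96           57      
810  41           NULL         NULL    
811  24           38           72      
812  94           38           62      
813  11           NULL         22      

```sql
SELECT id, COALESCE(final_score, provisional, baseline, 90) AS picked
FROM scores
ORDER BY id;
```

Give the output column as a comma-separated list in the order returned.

id=800: final_score=NULL, provisional=55 → 55
id=801: final_score=3 → 3
id=802: final_score=91 → 91
id=803: final_score=NULL, provisional=73 → 73
id=804: final_score=77 → 77
id=805: final_score=NULL, provisional=NULL, baseline=97 → 97
id=806: final_score=NULL, provisional=NULL, baseline=87 → 87
id=807: final_score=38 → 38
id=808: final_score=14 → 14
id=809: final_score=18 → 18
id=810: final_score=41 → 41
id=811: final_score=24 → 24
id=812: final_score=94 → 94
id=813: final_score=11 → 11

55, 3, 91, 73, 77, 97, 87, 38, 14, 18, 41, 24, 94, 11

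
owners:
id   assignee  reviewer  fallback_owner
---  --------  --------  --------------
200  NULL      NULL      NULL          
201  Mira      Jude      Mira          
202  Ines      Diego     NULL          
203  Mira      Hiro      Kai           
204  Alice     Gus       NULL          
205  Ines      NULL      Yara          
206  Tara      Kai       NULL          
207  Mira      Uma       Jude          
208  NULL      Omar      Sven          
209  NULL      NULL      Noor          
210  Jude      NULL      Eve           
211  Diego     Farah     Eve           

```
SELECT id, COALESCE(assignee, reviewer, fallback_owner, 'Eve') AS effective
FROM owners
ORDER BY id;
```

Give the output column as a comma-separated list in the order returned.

id=200: assignee=NULL, reviewer=NULL, fallback_owner=NULL, → literal Eve → Eve
id=201: assignee=Mira → Mira
id=202: assignee=Ines → Ines
id=203: assignee=Mira → Mira
id=204: assignee=Alice → Alice
id=205: assignee=Ines → Ines
id=206: assignee=Tara → Tara
id=207: assignee=Mira → Mira
id=208: assignee=NULL, reviewer=Omar → Omar
id=209: assignee=NULL, reviewer=NULL, fallback_owner=Noor → Noor
id=210: assignee=Jude → Jude
id=211: assignee=Diego → Diego

Eve, Mira, Ines, Mira, Alice, Ines, Tara, Mira, Omar, Noor, Jude, Diego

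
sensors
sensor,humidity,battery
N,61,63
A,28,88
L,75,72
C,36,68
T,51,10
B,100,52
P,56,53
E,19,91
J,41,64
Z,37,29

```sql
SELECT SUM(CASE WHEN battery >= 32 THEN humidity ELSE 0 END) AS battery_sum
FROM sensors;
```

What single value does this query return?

416

sensor=N: ✓ → 61
sensor=A: ✓ → 28
sensor=L: ✓ → 75
sensor=C: ✓ → 36
sensor=T: ✗
sensor=B: ✓ → 100
sensor=P: ✓ → 56
sensor=E: ✓ → 19
sensor=J: ✓ → 41
sensor=Z: ✗
battery_sum = 61 + 28 + 75 + 36 + 100 + 56 + 19 + 41 = 416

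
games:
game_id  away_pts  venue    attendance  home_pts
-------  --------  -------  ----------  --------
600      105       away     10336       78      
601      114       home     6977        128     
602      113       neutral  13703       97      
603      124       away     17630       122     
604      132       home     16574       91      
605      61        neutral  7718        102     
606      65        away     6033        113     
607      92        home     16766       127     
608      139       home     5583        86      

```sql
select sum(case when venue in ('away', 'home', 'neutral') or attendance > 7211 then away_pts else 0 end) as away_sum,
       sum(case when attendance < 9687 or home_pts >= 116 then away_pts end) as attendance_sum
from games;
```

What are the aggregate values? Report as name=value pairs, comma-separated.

away_sum=945, attendance_sum=595

[away_sum: venue in ('away', 'home', 'neutral') or attendance > 7211]
game_id=600: ✓ → 105
game_id=601: ✓ → 114
game_id=602: ✓ → 113
game_id=603: ✓ → 124
game_id=604: ✓ → 132
game_id=605: ✓ → 61
game_id=606: ✓ → 65
game_id=607: ✓ → 92
game_id=608: ✓ → 139
away_sum = 105 + 114 + 113 + 124 + 132 + 61 + 65 + 92 + 139 = 945
—
[attendance_sum: attendance < 9687 or home_pts >= 116]
game_id=600: ✗
game_id=601: ✓ → 114
game_id=602: ✗
game_id=603: ✓ → 124
game_id=604: ✗
game_id=605: ✓ → 61
game_id=606: ✓ → 65
game_id=607: ✓ → 92
game_id=608: ✓ → 139
attendance_sum = 114 + 124 + 61 + 65 + 92 + 139 = 595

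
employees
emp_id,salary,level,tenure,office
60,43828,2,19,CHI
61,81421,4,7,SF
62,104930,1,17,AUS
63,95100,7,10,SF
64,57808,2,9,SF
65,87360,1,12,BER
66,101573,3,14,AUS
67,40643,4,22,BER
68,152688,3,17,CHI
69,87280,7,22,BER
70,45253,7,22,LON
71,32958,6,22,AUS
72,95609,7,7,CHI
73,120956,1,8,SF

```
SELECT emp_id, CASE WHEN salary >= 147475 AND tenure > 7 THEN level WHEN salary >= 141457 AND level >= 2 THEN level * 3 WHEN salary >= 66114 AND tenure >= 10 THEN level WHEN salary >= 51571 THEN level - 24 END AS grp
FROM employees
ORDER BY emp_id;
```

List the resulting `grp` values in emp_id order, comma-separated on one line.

NULL, -20, 1, 7, -22, 1, 3, NULL, 3, 7, NULL, NULL, -17, -23

emp_id=60: (no match → NULL) → NULL
emp_id=61: salary >= 51571 → -20
emp_id=62: salary >= 66114 AND tenure >= 10 → 1
emp_id=63: salary >= 66114 AND tenure >= 10 → 7
emp_id=64: salary >= 51571 → -22
emp_id=65: salary >= 66114 AND tenure >= 10 → 1
emp_id=66: salary >= 66114 AND tenure >= 10 → 3
emp_id=67: (no match → NULL) → NULL
emp_id=68: salary >= 147475 AND tenure > 7 → 3
emp_id=69: salary >= 66114 AND tenure >= 10 → 7
emp_id=70: (no match → NULL) → NULL
emp_id=71: (no match → NULL) → NULL
emp_id=72: salary >= 51571 → -17
emp_id=73: salary >= 51571 → -23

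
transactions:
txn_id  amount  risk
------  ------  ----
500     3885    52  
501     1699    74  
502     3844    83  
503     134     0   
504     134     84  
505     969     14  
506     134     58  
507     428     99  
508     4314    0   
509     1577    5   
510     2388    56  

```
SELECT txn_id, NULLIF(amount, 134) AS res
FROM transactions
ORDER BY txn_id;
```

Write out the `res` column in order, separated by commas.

txn_id=500: amount=3885 vs 134: differ → 3885
txn_id=501: amount=1699 vs 134: differ → 1699
txn_id=502: amount=3844 vs 134: differ → 3844
txn_id=503: amount=134 vs 134: equal → NULL
txn_id=504: amount=134 vs 134: equal → NULL
txn_id=505: amount=969 vs 134: differ → 969
txn_id=506: amount=134 vs 134: equal → NULL
txn_id=507: amount=428 vs 134: differ → 428
txn_id=508: amount=4314 vs 134: differ → 4314
txn_id=509: amount=1577 vs 134: differ → 1577
txn_id=510: amount=2388 vs 134: differ → 2388

3885, 1699, 3844, NULL, NULL, 969, NULL, 428, 4314, 1577, 2388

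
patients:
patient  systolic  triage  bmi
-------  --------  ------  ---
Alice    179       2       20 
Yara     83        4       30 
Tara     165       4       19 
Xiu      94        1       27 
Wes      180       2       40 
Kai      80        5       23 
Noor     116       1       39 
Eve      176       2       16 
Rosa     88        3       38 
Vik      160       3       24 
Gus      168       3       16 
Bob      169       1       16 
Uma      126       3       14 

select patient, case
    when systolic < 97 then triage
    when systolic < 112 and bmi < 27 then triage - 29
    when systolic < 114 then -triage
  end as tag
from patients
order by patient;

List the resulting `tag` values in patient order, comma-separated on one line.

NULL, NULL, NULL, NULL, 5, NULL, 3, NULL, NULL, NULL, NULL, 1, 4

patient=Alice: (no match → NULL) → NULL
patient=Bob: (no match → NULL) → NULL
patient=Eve: (no match → NULL) → NULL
patient=Gus: (no match → NULL) → NULL
patient=Kai: systolic < 97 → 5
patient=Noor: (no match → NULL) → NULL
patient=Rosa: systolic < 97 → 3
patient=Tara: (no match → NULL) → NULL
patient=Uma: (no match → NULL) → NULL
patient=Vik: (no match → NULL) → NULL
patient=Wes: (no match → NULL) → NULL
patient=Xiu: systolic < 97 → 1
patient=Yara: systolic < 97 → 4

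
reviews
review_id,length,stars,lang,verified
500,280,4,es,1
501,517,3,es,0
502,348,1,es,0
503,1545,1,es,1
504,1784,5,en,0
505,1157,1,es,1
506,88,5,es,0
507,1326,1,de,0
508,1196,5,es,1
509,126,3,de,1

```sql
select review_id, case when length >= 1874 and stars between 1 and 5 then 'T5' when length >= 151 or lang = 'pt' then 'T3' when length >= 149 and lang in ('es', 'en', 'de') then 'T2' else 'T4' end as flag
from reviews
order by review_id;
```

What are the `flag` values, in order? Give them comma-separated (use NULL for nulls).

review_id=500: length >= 151 or lang = 'pt' → T3
review_id=501: length >= 151 or lang = 'pt' → T3
review_id=502: length >= 151 or lang = 'pt' → T3
review_id=503: length >= 151 or lang = 'pt' → T3
review_id=504: length >= 151 or lang = 'pt' → T3
review_id=505: length >= 151 or lang = 'pt' → T3
review_id=506: ELSE → T4
review_id=507: length >= 151 or lang = 'pt' → T3
review_id=508: length >= 151 or lang = 'pt' → T3
review_id=509: ELSE → T4

T3, T3, T3, T3, T3, T3, T4, T3, T3, T4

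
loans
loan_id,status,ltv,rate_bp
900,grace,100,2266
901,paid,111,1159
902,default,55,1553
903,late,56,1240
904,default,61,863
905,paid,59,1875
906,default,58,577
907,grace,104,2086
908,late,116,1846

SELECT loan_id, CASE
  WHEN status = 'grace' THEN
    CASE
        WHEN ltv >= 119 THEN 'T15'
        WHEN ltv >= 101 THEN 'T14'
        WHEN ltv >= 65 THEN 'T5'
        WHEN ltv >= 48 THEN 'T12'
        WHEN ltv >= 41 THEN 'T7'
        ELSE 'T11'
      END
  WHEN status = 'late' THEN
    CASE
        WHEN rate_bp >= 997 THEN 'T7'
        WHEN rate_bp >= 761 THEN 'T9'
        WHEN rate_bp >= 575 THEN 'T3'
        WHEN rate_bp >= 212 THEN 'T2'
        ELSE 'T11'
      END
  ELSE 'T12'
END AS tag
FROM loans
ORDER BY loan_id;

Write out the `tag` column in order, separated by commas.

loan_id=900: status='grace' → inner[ltv >= 65] → T5
loan_id=901: status='paid' → outer ELSE → T12
loan_id=902: status='default' → outer ELSE → T12
loan_id=903: status='late' → inner[rate_bp >= 997] → T7
loan_id=904: status='default' → outer ELSE → T12
loan_id=905: status='paid' → outer ELSE → T12
loan_id=906: status='default' → outer ELSE → T12
loan_id=907: status='grace' → inner[ltv >= 101] → T14
loan_id=908: status='late' → inner[rate_bp >= 997] → T7

T5, T12, T12, T7, T12, T12, T12, T14, T7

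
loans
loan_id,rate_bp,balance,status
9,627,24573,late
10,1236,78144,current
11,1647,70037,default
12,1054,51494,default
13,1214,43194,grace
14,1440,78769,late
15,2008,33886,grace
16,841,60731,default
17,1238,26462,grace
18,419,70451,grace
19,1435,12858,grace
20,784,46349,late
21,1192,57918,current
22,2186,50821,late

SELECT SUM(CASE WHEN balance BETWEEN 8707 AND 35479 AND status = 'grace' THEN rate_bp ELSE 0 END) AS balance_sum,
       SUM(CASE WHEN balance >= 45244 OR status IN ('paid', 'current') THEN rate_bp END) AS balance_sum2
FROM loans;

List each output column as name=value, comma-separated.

[balance_sum: balance BETWEEN 8707 AND 35479 AND status = 'grace']
loan_id=9: ✗
loan_id=10: ✗
loan_id=11: ✗
loan_id=12: ✗
loan_id=13: ✗
loan_id=14: ✗
loan_id=15: ✓ → 2008
loan_id=16: ✗
loan_id=17: ✓ → 1238
loan_id=18: ✗
loan_id=19: ✓ → 1435
loan_id=20: ✗
loan_id=21: ✗
loan_id=22: ✗
balance_sum = 2008 + 1238 + 1435 = 4681
—
[balance_sum2: balance >= 45244 OR status IN ('paid', 'current')]
loan_id=9: ✗
loan_id=10: ✓ → 1236
loan_id=11: ✓ → 1647
loan_id=12: ✓ → 1054
loan_id=13: ✗
loan_id=14: ✓ → 1440
loan_id=15: ✗
loan_id=16: ✓ → 841
loan_id=17: ✗
loan_id=18: ✓ → 419
loan_id=19: ✗
loan_id=20: ✓ → 784
loan_id=21: ✓ → 1192
loan_id=22: ✓ → 2186
balance_sum2 = 1236 + 1647 + 1054 + 1440 + 841 + 419 + 784 + 1192 + 2186 = 10799

balance_sum=4681, balance_sum2=10799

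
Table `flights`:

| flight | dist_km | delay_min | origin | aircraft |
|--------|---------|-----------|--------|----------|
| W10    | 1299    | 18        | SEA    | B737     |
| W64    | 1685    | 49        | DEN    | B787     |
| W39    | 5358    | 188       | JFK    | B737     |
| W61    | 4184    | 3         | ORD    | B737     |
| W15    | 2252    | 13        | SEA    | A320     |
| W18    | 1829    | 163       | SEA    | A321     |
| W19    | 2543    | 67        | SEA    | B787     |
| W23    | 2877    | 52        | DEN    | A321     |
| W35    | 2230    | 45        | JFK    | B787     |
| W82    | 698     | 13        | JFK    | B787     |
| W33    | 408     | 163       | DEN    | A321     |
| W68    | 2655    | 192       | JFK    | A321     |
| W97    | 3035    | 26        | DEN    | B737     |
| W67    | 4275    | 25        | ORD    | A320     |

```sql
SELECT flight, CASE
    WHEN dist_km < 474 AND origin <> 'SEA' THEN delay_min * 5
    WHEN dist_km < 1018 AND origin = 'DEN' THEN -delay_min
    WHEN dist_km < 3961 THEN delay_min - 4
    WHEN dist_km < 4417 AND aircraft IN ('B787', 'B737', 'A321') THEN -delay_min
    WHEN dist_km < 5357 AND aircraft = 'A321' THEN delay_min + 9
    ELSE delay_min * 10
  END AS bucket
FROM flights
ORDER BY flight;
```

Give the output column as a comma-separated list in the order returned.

14, 9, 159, 63, 48, 815, 41, 1880, -3, 45, 250, 188, 9, 22

flight=W10: dist_km < 3961 → 14
flight=W15: dist_km < 3961 → 9
flight=W18: dist_km < 3961 → 159
flight=W19: dist_km < 3961 → 63
flight=W23: dist_km < 3961 → 48
flight=W33: dist_km < 474 AND origin <> 'SEA' → 815
flight=W35: dist_km < 3961 → 41
flight=W39: ELSE → 1880
flight=W61: dist_km < 4417 AND aircraft IN ('B787', 'B737', 'A321') → -3
flight=W64: dist_km < 3961 → 45
flight=W67: ELSE → 250
flight=W68: dist_km < 3961 → 188
flight=W82: dist_km < 3961 → 9
flight=W97: dist_km < 3961 → 22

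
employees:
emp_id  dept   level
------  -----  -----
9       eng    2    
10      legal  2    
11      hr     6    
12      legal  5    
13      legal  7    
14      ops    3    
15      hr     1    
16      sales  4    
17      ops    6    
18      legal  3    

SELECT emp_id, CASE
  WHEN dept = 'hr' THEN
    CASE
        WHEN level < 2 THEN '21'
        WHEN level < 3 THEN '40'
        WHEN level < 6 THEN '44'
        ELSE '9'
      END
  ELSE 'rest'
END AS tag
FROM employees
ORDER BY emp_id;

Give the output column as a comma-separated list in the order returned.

rest, rest, 9, rest, rest, rest, 21, rest, rest, rest

emp_id=9: dept='eng' → outer ELSE → rest
emp_id=10: dept='legal' → outer ELSE → rest
emp_id=11: dept='hr' → inner[ELSE] → 9
emp_id=12: dept='legal' → outer ELSE → rest
emp_id=13: dept='legal' → outer ELSE → rest
emp_id=14: dept='ops' → outer ELSE → rest
emp_id=15: dept='hr' → inner[level < 2] → 21
emp_id=16: dept='sales' → outer ELSE → rest
emp_id=17: dept='ops' → outer ELSE → rest
emp_id=18: dept='legal' → outer ELSE → rest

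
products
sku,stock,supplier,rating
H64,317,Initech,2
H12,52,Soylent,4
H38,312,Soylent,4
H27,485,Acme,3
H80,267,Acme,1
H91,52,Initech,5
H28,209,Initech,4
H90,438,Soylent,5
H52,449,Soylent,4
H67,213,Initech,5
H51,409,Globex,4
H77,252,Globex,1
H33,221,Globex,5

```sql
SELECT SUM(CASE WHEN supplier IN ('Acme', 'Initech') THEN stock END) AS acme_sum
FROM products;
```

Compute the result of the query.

1543

sku=H64: ✓ → 317
sku=H12: ✗
sku=H38: ✗
sku=H27: ✓ → 485
sku=H80: ✓ → 267
sku=H91: ✓ → 52
sku=H28: ✓ → 209
sku=H90: ✗
sku=H52: ✗
sku=H67: ✓ → 213
sku=H51: ✗
sku=H77: ✗
sku=H33: ✗
acme_sum = 317 + 485 + 267 + 52 + 209 + 213 = 1543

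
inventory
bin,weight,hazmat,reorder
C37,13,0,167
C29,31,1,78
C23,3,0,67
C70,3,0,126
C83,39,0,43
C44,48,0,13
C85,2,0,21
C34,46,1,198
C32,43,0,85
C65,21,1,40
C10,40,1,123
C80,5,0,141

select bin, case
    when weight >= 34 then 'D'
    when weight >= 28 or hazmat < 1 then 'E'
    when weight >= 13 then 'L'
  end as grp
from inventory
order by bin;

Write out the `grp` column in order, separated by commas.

D, E, E, D, D, E, D, L, E, E, D, E

bin=C10: weight >= 34 → D
bin=C23: weight >= 28 or hazmat < 1 → E
bin=C29: weight >= 28 or hazmat < 1 → E
bin=C32: weight >= 34 → D
bin=C34: weight >= 34 → D
bin=C37: weight >= 28 or hazmat < 1 → E
bin=C44: weight >= 34 → D
bin=C65: weight >= 13 → L
bin=C70: weight >= 28 or hazmat < 1 → E
bin=C80: weight >= 28 or hazmat < 1 → E
bin=C83: weight >= 34 → D
bin=C85: weight >= 28 or hazmat < 1 → E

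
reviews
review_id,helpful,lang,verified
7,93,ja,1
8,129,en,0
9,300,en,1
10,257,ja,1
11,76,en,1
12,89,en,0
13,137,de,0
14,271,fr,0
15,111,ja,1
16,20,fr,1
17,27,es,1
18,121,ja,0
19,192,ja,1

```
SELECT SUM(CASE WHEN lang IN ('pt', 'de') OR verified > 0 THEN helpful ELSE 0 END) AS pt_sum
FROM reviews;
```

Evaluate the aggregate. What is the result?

review_id=7: ✓ → 93
review_id=8: ✗
review_id=9: ✓ → 300
review_id=10: ✓ → 257
review_id=11: ✓ → 76
review_id=12: ✗
review_id=13: ✓ → 137
review_id=14: ✗
review_id=15: ✓ → 111
review_id=16: ✓ → 20
review_id=17: ✓ → 27
review_id=18: ✗
review_id=19: ✓ → 192
pt_sum = 93 + 300 + 257 + 76 + 137 + 111 + 20 + 27 + 192 = 1213

1213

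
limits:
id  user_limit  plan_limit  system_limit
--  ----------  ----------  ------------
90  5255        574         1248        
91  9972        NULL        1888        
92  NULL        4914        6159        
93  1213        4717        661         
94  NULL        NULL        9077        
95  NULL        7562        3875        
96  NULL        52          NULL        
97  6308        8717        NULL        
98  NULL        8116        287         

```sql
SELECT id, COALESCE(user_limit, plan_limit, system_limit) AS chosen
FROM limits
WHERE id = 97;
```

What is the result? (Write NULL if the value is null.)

id = 97: user_limit=6308, plan_limit=8717, system_limit=NULL.
user_limit=6308 → 6308

6308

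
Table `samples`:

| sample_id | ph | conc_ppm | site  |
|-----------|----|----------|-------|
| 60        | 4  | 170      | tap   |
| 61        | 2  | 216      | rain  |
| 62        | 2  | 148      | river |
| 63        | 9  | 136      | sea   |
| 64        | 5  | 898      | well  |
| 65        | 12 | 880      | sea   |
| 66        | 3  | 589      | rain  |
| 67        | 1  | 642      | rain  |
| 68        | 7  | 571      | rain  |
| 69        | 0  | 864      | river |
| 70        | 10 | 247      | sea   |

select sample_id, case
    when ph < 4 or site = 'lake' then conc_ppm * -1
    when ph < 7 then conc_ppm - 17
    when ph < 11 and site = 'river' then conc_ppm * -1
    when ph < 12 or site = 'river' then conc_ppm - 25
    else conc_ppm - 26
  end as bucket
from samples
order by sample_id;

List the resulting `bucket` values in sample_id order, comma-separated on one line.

sample_id=60: ph < 7 → 153
sample_id=61: ph < 4 or site = 'lake' → -216
sample_id=62: ph < 4 or site = 'lake' → -148
sample_id=63: ph < 12 or site = 'river' → 111
sample_id=64: ph < 7 → 881
sample_id=65: ELSE → 854
sample_id=66: ph < 4 or site = 'lake' → -589
sample_id=67: ph < 4 or site = 'lake' → -642
sample_id=68: ph < 12 or site = 'river' → 546
sample_id=69: ph < 4 or site = 'lake' → -864
sample_id=70: ph < 12 or site = 'river' → 222

153, -216, -148, 111, 881, 854, -589, -642, 546, -864, 222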